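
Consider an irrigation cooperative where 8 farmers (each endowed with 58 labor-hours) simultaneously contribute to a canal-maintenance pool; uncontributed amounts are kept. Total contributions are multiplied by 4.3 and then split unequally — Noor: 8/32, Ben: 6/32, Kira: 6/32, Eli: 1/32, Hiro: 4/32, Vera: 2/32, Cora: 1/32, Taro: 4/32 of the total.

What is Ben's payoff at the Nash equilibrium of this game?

Each unit j contributes comes back to j as 4.3 × (j's share), so j prefers to contribute only if that share exceeds 1/4.3 = 0.2326; otherwise keeping the unit dominates.
Noor alone (share 8/32) is above the threshold, contributing 58; the remaining 7 contribute 0. Total contributed: 58.
Ben keeps 58 and receives 4.3 × 58 × 6/32 = 46.76 from the canal-maintenance pool, for a payoff of 104.76.

104.76 labor-hours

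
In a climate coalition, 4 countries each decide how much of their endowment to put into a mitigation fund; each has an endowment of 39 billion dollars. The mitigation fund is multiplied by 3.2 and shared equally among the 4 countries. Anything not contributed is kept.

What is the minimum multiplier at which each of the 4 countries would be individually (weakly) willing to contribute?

4

A contributed unit returns (multiplier)/4 to its contributor.
This reaches 1 exactly when the multiplier is 4.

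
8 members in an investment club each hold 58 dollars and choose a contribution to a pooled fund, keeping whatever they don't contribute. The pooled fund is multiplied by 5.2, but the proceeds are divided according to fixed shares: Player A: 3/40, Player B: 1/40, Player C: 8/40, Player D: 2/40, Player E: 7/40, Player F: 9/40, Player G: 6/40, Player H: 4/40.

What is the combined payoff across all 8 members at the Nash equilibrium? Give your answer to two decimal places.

951.20 dollars

Each unit j contributes comes back to j as 5.2 × (j's share), so j prefers to contribute only if that share exceeds 1/5.2 = 0.1923; otherwise keeping the unit dominates.
Player C and Player F are above the threshold, contributing 58 each; the remaining 6 contribute 0. Total contributed: 116.
The pooled fund pays out 5.2 × 116 = 603.20 in total (split across the unequal shares, but the aggregate is all that matters for the group sum).
The 6 free-riders keep 58 each, adding 348. Group total = 348 + 603.20 = 951.20.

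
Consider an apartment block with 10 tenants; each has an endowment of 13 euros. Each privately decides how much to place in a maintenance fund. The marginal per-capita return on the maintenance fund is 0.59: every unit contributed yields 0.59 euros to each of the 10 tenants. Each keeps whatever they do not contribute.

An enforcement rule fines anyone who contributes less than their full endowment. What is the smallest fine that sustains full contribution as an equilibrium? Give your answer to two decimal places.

5.33 euros

Given the others contribute fully, the best deviation is to contribute 0 (any partial contribution still incurs the fine and gives up units whose private return 0.59 is below 1).
Deviating from 13 to 0 saves 13 euros but forfeits the deviator's share of the drop in the maintenance fund: 0.59 × 13 = 7.67.
So the deviation gain is 13 − 7.67 = 5.33, and the fine must be at least 5.33 euros to wipe it out.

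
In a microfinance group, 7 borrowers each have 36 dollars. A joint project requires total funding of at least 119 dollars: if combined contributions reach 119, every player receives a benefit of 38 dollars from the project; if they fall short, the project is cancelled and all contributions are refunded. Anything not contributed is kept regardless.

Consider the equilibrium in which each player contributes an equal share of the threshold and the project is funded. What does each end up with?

57 dollars

Equal share of the threshold: 119/7 = 17.
At this profile no one gains by cutting their contribution: any cut drops the total below 119, the project is cancelled, contributions are refunded, and the deviator ends with 36, which is less than 36 − 17 + 38 = 57. Contributing more than 17 just wastes the excess. So contributing exactly 17 is a best response.
Each player's payoff: 36 − 17 + 38 = 57.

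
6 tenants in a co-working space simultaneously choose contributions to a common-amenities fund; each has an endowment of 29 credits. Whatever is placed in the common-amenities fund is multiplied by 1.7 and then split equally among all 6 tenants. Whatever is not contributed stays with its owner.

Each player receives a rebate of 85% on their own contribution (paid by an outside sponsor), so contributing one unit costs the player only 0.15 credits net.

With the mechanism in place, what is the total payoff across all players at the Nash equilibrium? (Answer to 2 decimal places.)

443.70 credits

The effective private return per unit is now (1.7/6) / 0.15 = 1.8889 > 1, so every player's dominant strategy flips to full contribution.
So the Nash equilibrium is full contribution by all 6; the group earns 6 × (29 × 0.85 + 1.7 × 29) = 443.70.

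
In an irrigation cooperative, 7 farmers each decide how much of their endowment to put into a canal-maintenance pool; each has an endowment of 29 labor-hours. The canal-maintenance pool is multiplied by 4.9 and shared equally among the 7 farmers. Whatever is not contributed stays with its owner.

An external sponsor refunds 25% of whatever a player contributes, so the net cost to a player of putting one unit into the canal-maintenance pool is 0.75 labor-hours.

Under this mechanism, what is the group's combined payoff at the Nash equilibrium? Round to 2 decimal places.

203.00 labor-hours

Even with the mechanism, each unit contributed returns only (4.9/7) / 0.75 = 0.9333 per unit of net cost, so contributing nothing is still dominant.
At the Nash equilibrium no one contributes; group total payoff = 7 × 29 = 203.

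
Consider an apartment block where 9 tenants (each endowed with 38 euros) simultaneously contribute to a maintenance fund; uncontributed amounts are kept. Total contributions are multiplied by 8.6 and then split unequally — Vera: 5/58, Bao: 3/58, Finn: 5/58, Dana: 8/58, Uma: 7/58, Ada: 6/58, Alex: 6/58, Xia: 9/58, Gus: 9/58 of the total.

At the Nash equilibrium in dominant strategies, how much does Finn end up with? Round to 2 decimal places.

150.69 euros

For player j, contributing a unit is worthwhile iff 8.6 × (j's share) ≥ 1, i.e. iff j's share is at least 0.1163.
Dana, Uma, Xia and Gus are above the threshold, contributing 38 each; the remaining 5 contribute 0. Total contributed: 152.
Finn keeps 38 and receives 8.6 × 152 × 5/58 = 112.69 from the maintenance fund, for a payoff of 150.69.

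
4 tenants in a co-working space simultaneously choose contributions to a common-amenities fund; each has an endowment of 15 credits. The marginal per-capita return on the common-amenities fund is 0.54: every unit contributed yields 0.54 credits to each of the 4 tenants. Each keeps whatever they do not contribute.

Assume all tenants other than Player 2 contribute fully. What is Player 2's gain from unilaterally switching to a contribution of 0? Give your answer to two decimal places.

6.90 credits

Switching from a contribution of 15 to 0 lets Player 2 keep an extra 15 credits, but lowers the common-amenities fund by 15, which costs Player 2 their own share of that drop: 0.54 × 15 = 8.10.
Net gain = 15 − 8.10 = 6.90. The private return per contributed unit (0.54) is below 1, so free-riding is indeed the best response regardless of what the others do.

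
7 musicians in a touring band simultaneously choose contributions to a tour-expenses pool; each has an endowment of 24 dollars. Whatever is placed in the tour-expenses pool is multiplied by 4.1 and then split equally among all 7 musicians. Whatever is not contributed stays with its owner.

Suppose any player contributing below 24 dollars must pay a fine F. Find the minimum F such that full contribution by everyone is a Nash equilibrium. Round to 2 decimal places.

Given the others contribute fully, the best deviation is to contribute 0 (any partial contribution still incurs the fine and gives up units whose private return 0.5857 is below 1).
Deviating from 24 to 0 saves 24 dollars but forfeits the deviator's share of the drop in the tour-expenses pool: 4.1/7 × 24 = 14.06.
So the deviation gain is 24 − 14.06 = 9.94, and the fine must be at least 9.94 dollars to wipe it out.

9.94 dollars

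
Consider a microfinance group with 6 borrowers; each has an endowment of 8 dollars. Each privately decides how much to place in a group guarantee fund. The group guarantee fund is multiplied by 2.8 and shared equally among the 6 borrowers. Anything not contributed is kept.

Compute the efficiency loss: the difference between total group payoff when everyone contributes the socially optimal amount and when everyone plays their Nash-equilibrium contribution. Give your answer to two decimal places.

86.40 dollars

Each contributed unit returns 2.8/6 = 0.4667 to its contributor — below 1 — so contributing 0 is dominant for every player. At the Nash equilibrium everyone keeps their 8, and the group total is 6 × 8 = 48.
Each contributed unit returns 2.800 to the group as a whole (0.4667 to each of 6 players), which exceeds 1, so the social optimum is full contribution: group total = 2.800 × 48 = 134.40.
Efficiency loss = 134.40 − 48 = 86.40.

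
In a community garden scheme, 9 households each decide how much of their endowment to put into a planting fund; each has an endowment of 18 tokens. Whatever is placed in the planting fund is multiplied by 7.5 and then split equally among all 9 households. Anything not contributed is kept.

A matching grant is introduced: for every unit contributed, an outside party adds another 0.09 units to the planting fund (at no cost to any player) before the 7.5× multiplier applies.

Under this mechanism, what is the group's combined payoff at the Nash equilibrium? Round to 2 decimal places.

With the mechanism, a contributed unit returns 7.5 × 1.09 / 9 = 0.9083 per unit of net cost — still below 1 — so contributing 0 remains dominant for every player.
Everyone keeps their endowment and the group total is 9 × 18 = 162.

162.00 tokens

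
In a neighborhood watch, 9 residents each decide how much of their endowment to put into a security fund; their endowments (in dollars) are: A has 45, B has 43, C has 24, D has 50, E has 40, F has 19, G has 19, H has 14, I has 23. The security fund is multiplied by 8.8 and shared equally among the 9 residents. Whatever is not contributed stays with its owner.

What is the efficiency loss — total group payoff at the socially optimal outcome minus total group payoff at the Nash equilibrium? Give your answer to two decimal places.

The private return per contributed unit is 8.8/9 = 0.9778 < 1 for every player regardless of endowment, so the Nash equilibrium is zero contribution and the group total is Σ E_j = 45 + 43 + 24 + 50 + 40 + 19 + 19 + 14 + 23 = 277.
Each contributed unit returns 8.800 to the group, so the social optimum is full contribution by everyone: group total = 8.800 × 277 = 2437.60.
Efficiency loss = (8.800 − 1) × 277 = 2160.60.

2160.60 dollars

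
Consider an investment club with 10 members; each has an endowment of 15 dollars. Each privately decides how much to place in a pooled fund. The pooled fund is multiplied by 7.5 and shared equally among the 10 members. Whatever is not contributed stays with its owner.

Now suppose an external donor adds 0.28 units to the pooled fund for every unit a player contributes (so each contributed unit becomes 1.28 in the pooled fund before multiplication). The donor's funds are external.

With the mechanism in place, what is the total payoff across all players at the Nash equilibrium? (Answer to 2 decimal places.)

Even with the mechanism, each unit contributed returns only 7.5 × 1.28 / 10 = 0.9600 per unit of net cost, so contributing nothing is still dominant.
At the Nash equilibrium no one contributes; group total payoff = 10 × 15 = 150.

150.00 dollars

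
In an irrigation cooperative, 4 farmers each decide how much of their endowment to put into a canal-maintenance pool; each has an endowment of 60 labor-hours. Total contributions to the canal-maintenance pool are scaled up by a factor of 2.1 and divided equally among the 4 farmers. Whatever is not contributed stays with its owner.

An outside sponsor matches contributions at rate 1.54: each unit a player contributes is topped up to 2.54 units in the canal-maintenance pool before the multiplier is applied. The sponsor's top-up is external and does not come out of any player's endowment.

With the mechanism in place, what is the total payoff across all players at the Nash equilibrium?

Under the mechanism each unit contributed yields 2.1 × 2.54 / 4 = 1.3335 back to its contributor per unit of net cost, which exceeds 1, making full contribution the dominant choice for everyone.
So the Nash equilibrium is full contribution by all 4; the group earns 2.1 × 2.54 × 240 = 1280.16.

1280.16 labor-hours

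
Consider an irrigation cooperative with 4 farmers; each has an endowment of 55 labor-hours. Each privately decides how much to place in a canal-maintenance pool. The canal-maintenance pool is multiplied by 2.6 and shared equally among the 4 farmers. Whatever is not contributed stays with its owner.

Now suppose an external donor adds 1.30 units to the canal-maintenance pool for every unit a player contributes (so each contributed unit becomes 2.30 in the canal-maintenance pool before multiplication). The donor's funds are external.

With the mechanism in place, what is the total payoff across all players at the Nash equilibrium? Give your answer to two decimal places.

1315.60 labor-hours

Under the mechanism each unit contributed yields 2.6 × 2.30 / 4 = 1.4950 back to its contributor per unit of net cost, which exceeds 1, making full contribution the dominant choice for everyone.
At the Nash equilibrium everyone contributes 55. Group total payoff = 2.6 × 2.30 × 220 = 1315.60.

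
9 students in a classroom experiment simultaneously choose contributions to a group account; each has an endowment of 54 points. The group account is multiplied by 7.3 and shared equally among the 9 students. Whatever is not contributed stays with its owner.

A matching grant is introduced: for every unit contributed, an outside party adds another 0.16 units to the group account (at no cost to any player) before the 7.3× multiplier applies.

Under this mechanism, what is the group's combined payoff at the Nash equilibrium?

The effective private return is 7.3 × 1.16 / 9 = 0.9409, which is still under 1, so the mechanism doesn't change anyone's dominant strategy: zero contribution.
At the Nash equilibrium no one contributes; group total payoff = 9 × 54 = 486.

486.00 points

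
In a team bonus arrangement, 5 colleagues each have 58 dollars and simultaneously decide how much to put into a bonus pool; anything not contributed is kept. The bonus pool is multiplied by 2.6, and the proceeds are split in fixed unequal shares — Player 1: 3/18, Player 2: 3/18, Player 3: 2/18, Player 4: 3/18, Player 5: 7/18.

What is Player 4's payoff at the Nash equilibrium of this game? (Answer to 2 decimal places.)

83.13 dollars

A player with share s gets back 2.6·s per unit contributed, so full contribution is dominant for anyone with s > 1/2.6 = 0.3846 and zero contribution is dominant for anyone below.
Player 5 alone (share 7/18) is above the threshold, contributing 58; the remaining 4 contribute 0. Total contributed: 58.
Player 4 keeps 58 and receives 2.6 × 58 × 3/18 = 25.13 from the bonus pool, for a payoff of 83.13.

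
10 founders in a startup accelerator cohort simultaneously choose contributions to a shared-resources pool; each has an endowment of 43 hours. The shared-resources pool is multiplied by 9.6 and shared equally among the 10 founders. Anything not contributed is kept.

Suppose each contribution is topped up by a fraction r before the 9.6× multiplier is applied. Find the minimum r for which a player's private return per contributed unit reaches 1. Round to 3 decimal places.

With matching at rate r, one contributed unit becomes (1 + r) in the shared-resources pool and returns 9.6 × (1 + r) / 10 to the contributor.
Setting this equal to 1: 1 + r = 10/9.6 = 1.0417.
So the minimum matching rate is r = 1.0417 − 1 = 0.042.

0.042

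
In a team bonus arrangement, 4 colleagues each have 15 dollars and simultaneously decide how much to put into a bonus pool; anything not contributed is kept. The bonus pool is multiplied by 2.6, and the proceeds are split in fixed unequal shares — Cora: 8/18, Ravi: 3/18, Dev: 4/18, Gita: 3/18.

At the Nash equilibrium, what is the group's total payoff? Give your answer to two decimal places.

Player j's private return per contributed unit is 2.6 × (j's share). Contributing is weakly dominant for j when that share is at least 1/2.6 = 0.3846, and contributing 0 is dominant otherwise.
Only Cora (8/18) clears that bar, contributing 15; the remaining 3 contribute 0. Total contributed: 15.
The bonus pool pays out 2.6 × 15 = 39.00 in total (split across the unequal shares, but the aggregate is all that matters for the group sum).
The 3 free-riders keep 15 each, adding 45. Group total = 45 + 39.00 = 84.00.

84.00 dollars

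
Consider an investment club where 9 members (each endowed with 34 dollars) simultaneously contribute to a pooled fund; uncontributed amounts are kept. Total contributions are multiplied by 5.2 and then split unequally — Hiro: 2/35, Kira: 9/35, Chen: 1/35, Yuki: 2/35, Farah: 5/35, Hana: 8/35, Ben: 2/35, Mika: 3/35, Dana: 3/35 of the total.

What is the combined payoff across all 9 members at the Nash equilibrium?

Each unit j contributes comes back to j as 5.2 × (j's share), so j prefers to contribute only if that share exceeds 1/5.2 = 0.1923; otherwise keeping the unit dominates.
The shares above 0.1923 belong to Kira and Hana, contributing 34 each; the remaining 7 contribute 0. Total contributed: 68.
The pooled fund pays out 5.2 × 68 = 353.60 in total (split across the unequal shares, but the aggregate is all that matters for the group sum).
The 7 free-riders keep 34 each, adding 238. Group total = 238 + 353.60 = 591.60.

591.60 dollars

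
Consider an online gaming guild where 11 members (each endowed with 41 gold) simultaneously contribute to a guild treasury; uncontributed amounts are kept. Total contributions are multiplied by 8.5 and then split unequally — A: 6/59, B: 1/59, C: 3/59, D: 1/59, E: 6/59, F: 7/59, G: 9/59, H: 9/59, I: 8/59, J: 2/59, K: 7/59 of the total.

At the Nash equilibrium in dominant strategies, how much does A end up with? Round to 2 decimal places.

218.20 gold

A player with share s gets back 8.5·s per unit contributed, so full contribution is dominant for anyone with s > 1/8.5 = 0.1176 and zero contribution is dominant for anyone below.
F, G, H, I and K clear that bar, contributing 41 each; the remaining 6 contribute 0. Total contributed: 205.
A keeps 41 and receives 8.5 × 205 × 6/59 = 177.20 from the guild treasury, for a payoff of 218.20.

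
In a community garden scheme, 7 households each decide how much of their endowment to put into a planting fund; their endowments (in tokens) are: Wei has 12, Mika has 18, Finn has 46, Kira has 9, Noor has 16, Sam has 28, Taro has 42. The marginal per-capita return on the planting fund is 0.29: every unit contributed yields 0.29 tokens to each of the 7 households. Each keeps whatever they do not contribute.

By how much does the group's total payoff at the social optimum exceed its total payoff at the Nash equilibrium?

176.13 tokens

The private return per contributed unit is 0.29 < 1 for everyone, so the Nash equilibrium is zero contribution and the group total is Σ E_j = 12 + 18 + 46 + 9 + 16 + 28 + 42 = 171.
Each contributed unit returns 2.030 to the group, so the social optimum is full contribution by everyone: group total = 2.030 × 171 = 347.13.
Efficiency loss = (2.030 − 1) × 171 = 176.13.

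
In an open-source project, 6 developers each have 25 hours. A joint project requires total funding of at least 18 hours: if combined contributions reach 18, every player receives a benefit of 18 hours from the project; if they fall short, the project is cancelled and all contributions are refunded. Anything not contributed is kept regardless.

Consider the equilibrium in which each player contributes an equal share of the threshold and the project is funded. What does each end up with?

Equal share of the threshold: 18/6 = 3.
At this profile no one gains by cutting their contribution: any cut drops the total below 18, the project is cancelled, contributions are refunded, and the deviator ends with 25, which is less than 25 − 3 + 18 = 40. Contributing more than 3 just wastes the excess. So contributing exactly 3 is a best response.
Each player's payoff: 25 − 3 + 18 = 40.

40 hours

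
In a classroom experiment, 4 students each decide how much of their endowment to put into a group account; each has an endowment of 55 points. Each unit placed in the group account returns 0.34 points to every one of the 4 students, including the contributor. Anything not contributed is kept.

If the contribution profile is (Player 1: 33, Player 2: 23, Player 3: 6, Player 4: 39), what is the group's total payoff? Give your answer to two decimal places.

Total contributed: 33 + 23 + 6 + 39 = 101; total kept: 4 × 55 − 101 = 119.
The group account pays out 0.34 × 4 × 101 = 137.36 in aggregate.
Group total = 119 + 137.36 = 256.36.

256.36 points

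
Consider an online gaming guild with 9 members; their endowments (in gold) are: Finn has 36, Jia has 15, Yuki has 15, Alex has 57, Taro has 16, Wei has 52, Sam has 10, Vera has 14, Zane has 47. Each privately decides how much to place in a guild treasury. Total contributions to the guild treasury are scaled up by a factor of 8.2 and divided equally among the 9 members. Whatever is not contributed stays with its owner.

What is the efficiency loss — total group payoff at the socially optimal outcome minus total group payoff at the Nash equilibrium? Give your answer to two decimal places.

1886.40 gold

The private return per contributed unit is 8.2/9 = 0.9111 < 1 for every player regardless of endowment, so the Nash equilibrium is zero contribution and the group total is Σ E_j = 36 + 15 + 15 + 57 + 16 + 52 + 10 + 14 + 47 = 262.
Each contributed unit returns 8.200 to the group, so the social optimum is full contribution by everyone: group total = 8.200 × 262 = 2148.40.
Efficiency loss = (8.200 − 1) × 262 = 1886.40.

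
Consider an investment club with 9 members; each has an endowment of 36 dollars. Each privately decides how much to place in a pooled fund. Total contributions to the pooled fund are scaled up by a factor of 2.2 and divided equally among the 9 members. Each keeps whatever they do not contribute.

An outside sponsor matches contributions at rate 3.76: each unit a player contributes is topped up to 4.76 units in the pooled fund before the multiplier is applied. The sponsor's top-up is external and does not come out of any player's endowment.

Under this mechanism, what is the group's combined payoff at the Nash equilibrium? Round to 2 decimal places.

3392.93 dollars

Under the mechanism each unit contributed yields 2.2 × 4.76 / 9 = 1.1636 back to its contributor per unit of net cost, which exceeds 1, making full contribution the dominant choice for everyone.
At the Nash equilibrium everyone contributes 36. Group total payoff = 2.2 × 4.76 × 324 = 3392.93.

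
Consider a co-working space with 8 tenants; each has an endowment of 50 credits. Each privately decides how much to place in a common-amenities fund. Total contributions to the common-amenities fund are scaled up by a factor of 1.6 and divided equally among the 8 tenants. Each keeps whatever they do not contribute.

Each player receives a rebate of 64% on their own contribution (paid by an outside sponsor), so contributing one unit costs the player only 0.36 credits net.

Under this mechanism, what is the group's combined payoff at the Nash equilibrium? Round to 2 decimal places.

Even with the mechanism, each unit contributed returns only (1.6/8) / 0.36 = 0.5556 per unit of net cost, so contributing nothing is still dominant.
At the Nash equilibrium no one contributes; group total payoff = 8 × 50 = 400.

400.00 credits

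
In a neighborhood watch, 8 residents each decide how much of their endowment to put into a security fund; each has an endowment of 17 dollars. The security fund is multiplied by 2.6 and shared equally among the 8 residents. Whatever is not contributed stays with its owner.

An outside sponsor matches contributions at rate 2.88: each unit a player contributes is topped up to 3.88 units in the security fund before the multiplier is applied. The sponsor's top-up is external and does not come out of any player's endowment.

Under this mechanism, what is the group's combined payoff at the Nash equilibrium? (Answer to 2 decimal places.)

1371.97 dollars

With the mechanism, a contributed unit returns 2.6 × 3.88 / 8 = 1.2610 per unit of net cost to the contributor — now above 1 — so contributing fully is weakly dominant for every player.
So the Nash equilibrium is full contribution by all 8; the group earns 2.6 × 3.88 × 136 = 1371.97.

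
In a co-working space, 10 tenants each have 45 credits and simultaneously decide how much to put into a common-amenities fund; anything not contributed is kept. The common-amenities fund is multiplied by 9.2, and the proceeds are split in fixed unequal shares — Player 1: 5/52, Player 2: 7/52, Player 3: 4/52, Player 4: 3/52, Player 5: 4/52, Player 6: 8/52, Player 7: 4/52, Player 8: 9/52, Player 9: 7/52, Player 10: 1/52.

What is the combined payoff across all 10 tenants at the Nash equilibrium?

1926.00 credits

For player j, contributing a unit is worthwhile iff 9.2 × (j's share) ≥ 1, i.e. iff j's share is at least 0.1087.
Player 2, Player 6, Player 8 and Player 9 clear that bar, contributing 45 each; the remaining 6 contribute 0. Total contributed: 180.
The common-amenities fund pays out 9.2 × 180 = 1656.00 in total (split across the unequal shares, but the aggregate is all that matters for the group sum).
The 6 free-riders keep 45 each, adding 270. Group total = 270 + 1656.00 = 1926.00.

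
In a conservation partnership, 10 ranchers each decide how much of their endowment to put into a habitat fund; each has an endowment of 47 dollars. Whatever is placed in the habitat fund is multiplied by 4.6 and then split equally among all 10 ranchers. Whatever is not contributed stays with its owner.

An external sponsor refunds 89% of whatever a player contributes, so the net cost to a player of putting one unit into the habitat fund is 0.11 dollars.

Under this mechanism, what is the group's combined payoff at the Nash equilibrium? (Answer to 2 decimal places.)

Under the mechanism each unit contributed yields (4.6/10) / 0.11 = 4.1818 back to its contributor per unit of net cost, which exceeds 1, making full contribution the dominant choice for everyone.
At the Nash equilibrium everyone contributes 47. Group total payoff = 10 × (47 × 0.89 + 4.6 × 47) = 2580.30.

2580.30 dollars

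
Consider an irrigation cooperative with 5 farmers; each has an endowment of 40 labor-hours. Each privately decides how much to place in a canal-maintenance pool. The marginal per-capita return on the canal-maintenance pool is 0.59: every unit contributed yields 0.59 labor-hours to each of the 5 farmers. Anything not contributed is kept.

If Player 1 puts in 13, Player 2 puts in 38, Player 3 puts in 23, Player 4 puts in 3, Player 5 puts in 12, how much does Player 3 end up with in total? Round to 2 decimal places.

69.51 labor-hours

Total contributed: 13 + 38 + 23 + 3 + 12 = 89.
Each receives 0.59 × 89 = 52.51 from the canal-maintenance pool.
Player 3 keeps 40 − 23 = 17, so Player 3's payoff is 17 + 52.51 = 69.51.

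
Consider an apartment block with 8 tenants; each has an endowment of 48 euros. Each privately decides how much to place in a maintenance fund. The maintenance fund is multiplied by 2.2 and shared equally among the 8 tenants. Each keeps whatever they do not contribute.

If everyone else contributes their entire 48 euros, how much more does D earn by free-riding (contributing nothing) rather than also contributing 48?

Switching from a contribution of 48 to 0 lets D keep an extra 48 euros, but lowers the maintenance fund by 48, which costs D their own share of that drop: 2.2/8 × 48 = 13.20.
Net gain = 48 − 13.20 = 34.80. The private return per contributed unit (0.2750) is below 1, so free-riding is indeed the best response regardless of what the others do.

34.80 euros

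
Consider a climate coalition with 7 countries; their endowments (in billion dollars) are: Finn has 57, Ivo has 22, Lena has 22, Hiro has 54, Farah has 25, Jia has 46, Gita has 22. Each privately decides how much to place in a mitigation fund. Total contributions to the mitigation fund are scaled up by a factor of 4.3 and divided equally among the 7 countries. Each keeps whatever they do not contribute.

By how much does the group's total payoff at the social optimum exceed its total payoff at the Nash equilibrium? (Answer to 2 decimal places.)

818.40 billion dollars

The private return per contributed unit is 4.3/7 = 0.6143 < 1 for every player regardless of endowment, so the Nash equilibrium is zero contribution and the group total is Σ E_j = 57 + 22 + 22 + 54 + 25 + 46 + 22 = 248.
Each contributed unit returns 4.300 to the group, so the social optimum is full contribution by everyone: group total = 4.300 × 248 = 1066.40.
Efficiency loss = (4.300 − 1) × 248 = 818.40.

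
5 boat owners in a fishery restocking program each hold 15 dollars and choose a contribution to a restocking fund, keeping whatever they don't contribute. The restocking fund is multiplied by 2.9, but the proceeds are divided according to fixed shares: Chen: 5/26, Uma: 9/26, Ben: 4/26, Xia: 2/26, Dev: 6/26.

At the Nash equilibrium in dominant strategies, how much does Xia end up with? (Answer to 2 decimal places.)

18.35 dollars

A player with share s gets back 2.9·s per unit contributed, so full contribution is dominant for anyone with s > 1/2.9 = 0.3448 and zero contribution is dominant for anyone below.
The only share above 0.3448 is Uma's 9/26, contributing 15; the remaining 4 contribute 0. Total contributed: 15.
Xia keeps 15 and receives 2.9 × 15 × 2/26 = 3.35 from the restocking fund, for a payoff of 18.35.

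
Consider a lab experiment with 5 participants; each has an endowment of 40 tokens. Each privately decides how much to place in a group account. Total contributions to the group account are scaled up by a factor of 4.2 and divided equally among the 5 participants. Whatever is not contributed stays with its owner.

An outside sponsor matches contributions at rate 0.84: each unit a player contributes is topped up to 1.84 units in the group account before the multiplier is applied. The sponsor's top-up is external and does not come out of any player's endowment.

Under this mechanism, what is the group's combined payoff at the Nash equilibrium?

1545.60 tokens

The effective private return per unit is now 4.2 × 1.84 / 5 = 1.5456 > 1, so every player's dominant strategy flips to full contribution.
So the Nash equilibrium is full contribution by all 5; the group earns 4.2 × 1.84 × 200 = 1545.60.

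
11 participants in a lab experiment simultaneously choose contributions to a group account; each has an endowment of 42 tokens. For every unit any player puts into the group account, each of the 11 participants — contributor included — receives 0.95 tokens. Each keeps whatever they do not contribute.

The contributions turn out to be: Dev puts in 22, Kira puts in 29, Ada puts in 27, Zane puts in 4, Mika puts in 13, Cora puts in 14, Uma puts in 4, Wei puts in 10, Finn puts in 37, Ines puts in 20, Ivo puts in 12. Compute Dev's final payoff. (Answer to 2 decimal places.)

202.40 tokens

Total contributed: 22 + 29 + 27 + 4 + 13 + 14 + 4 + 10 + 37 + 20 + 12 = 192.
Each receives 0.95 × 192 = 182.40 from the group account.
Dev keeps 42 − 22 = 20, so Dev's payoff is 20 + 182.40 = 202.40.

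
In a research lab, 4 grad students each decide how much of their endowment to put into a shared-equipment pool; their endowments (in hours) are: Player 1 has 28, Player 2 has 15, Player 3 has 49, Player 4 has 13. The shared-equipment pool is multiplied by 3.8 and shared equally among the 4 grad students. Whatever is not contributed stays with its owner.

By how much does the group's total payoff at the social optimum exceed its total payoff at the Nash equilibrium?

294.00 hours

The private return per contributed unit is 3.8/4 = 0.9500 < 1 for every player regardless of endowment, so the Nash equilibrium is zero contribution and the group total is Σ E_j = 28 + 15 + 49 + 13 = 105.
Each contributed unit returns 3.800 to the group, so the social optimum is full contribution by everyone: group total = 3.800 × 105 = 399.00.
Efficiency loss = (3.800 − 1) × 105 = 294.00.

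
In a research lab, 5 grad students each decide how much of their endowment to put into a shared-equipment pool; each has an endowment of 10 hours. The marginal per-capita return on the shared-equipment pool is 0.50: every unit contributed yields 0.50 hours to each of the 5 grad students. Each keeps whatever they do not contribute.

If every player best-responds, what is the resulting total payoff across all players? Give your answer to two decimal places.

The private return per contributed unit is 0.50 < 1, so contributing 0 is dominant for every player. At the Nash equilibrium everyone keeps their 10, and the group total is 5 × 10 = 50.

50.00 hours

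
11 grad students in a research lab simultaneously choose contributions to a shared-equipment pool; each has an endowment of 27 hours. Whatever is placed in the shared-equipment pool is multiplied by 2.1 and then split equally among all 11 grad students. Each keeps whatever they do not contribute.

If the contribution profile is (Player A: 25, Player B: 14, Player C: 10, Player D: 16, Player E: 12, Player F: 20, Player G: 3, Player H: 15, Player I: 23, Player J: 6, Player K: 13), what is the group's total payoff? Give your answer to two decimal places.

Total contributed: 25 + 14 + 10 + 16 + 12 + 20 + 3 + 15 + 23 + 6 + 13 = 157; total kept: 11 × 27 − 157 = 140.
The shared-equipment pool pays out 2.1 × 157 = 329.70 in aggregate.
Group total = 140 + 329.70 = 469.70.

469.70 hours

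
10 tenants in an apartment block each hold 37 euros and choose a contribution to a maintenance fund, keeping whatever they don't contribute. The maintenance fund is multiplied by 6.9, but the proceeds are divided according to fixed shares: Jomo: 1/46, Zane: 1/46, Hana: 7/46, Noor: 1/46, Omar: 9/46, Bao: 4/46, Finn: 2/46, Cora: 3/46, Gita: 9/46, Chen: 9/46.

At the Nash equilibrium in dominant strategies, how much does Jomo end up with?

A player with share s gets back 6.9·s per unit contributed, so full contribution is dominant for anyone with s > 1/6.9 = 0.1449 and zero contribution is dominant for anyone below.
The shares above 0.1449 belong to Hana, Omar, Gita and Chen, contributing 37 each; the remaining 6 contribute 0. Total contributed: 148.
Jomo keeps 37 and receives 6.9 × 148 × 1/46 = 22.20 from the maintenance fund, for a payoff of 59.20.

59.20 euros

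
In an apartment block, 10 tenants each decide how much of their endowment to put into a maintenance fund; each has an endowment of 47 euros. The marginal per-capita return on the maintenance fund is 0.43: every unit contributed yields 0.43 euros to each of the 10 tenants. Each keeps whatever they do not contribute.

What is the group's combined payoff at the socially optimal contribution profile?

2021.00 euros

Each contributed unit returns 4.300 to the group as a whole (0.43 to each of 10 players), which exceeds 1, so the social optimum is full contribution: group total = 4.300 × 470 = 2021.00.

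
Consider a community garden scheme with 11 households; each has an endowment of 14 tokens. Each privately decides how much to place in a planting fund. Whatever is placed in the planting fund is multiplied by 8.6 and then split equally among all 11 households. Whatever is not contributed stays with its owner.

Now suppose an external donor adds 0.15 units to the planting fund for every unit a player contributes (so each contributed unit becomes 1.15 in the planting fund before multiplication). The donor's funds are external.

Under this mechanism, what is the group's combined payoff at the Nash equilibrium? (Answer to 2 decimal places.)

The effective private return is 8.6 × 1.15 / 11 = 0.8991, which is still under 1, so the mechanism doesn't change anyone's dominant strategy: zero contribution.
Everyone keeps their endowment and the group total is 11 × 14 = 154.

154.00 tokens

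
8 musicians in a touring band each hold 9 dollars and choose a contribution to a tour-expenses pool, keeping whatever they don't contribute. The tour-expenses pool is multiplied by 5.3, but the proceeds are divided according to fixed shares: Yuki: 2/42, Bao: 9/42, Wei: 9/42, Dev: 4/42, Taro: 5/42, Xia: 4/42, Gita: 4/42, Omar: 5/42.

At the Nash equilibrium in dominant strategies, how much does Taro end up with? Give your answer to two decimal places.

Player j's private return per contributed unit is 5.3 × (j's share). Contributing is weakly dominant for j when that share is at least 1/5.3 = 0.1887, and contributing 0 is dominant otherwise.
Bao and Wei are above the threshold, contributing 9 each; the remaining 6 contribute 0. Total contributed: 18.
Taro keeps 9 and receives 5.3 × 18 × 5/42 = 11.36 from the tour-expenses pool, for a payoff of 20.36.

20.36 dollars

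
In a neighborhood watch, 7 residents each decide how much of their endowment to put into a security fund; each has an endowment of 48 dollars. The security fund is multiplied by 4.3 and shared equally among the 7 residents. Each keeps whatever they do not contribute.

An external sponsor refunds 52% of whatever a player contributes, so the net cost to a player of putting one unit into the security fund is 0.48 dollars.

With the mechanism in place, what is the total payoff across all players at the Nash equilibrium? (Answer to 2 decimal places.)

The effective private return per unit is now (4.3/7) / 0.48 = 1.2798 > 1, so every player's dominant strategy flips to full contribution.
At the Nash equilibrium everyone contributes 48. Group total payoff = 7 × (48 × 0.52 + 4.3 × 48) = 1619.52.

1619.52 dollars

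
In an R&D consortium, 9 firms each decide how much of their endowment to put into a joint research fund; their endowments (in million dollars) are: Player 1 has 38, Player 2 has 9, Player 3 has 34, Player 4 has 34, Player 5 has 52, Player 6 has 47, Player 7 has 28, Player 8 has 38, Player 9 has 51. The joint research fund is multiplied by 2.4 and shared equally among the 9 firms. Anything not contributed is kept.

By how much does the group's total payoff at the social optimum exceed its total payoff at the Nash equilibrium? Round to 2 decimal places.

The private return per contributed unit is 2.4/9 = 0.2667 < 1 for every player regardless of endowment, so the Nash equilibrium is zero contribution and the group total is Σ E_j = 38 + 9 + 34 + 34 + 52 + 47 + 28 + 38 + 51 = 331.
Each contributed unit returns 2.400 to the group, so the social optimum is full contribution by everyone: group total = 2.400 × 331 = 794.40.
Efficiency loss = (2.400 − 1) × 331 = 463.40.

463.40 million dollars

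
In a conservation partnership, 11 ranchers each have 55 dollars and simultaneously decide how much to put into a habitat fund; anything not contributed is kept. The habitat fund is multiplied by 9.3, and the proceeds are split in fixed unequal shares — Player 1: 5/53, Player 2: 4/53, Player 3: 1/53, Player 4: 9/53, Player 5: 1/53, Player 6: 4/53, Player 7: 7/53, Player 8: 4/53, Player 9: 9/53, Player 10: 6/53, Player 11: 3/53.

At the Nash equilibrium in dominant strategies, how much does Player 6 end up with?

209.42 dollars

Each unit j contributes comes back to j as 9.3 × (j's share), so j prefers to contribute only if that share exceeds 1/9.3 = 0.1075; otherwise keeping the unit dominates.
Player 4, Player 7, Player 9 and Player 10 clear that bar, contributing 55 each; the remaining 7 contribute 0. Total contributed: 220.
Player 6 keeps 55 and receives 9.3 × 220 × 4/53 = 154.42 from the habitat fund, for a payoff of 209.42.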